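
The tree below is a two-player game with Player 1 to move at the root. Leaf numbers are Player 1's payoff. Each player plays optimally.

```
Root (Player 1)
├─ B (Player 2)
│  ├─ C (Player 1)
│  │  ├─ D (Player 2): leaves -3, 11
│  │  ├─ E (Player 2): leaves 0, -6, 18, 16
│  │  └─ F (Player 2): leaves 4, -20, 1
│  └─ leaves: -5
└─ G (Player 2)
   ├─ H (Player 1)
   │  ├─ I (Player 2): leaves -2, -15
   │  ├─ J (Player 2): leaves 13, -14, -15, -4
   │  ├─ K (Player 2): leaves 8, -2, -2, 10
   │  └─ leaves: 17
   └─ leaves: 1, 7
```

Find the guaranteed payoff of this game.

1

D (Player 2): min(-3, 11) = -3
E (Player 2): min(0, -6, 18, 16) = -6
F (Player 2): min(4, -20, 1) = -20
C (Player 1): max(-3, -6, -20) = -3
B (Player 2): min(-3, -5) = -5
I (Player 2): min(-2, -15) = -15
J (Player 2): min(13, -14, -15, -4) = -15
K (Player 2): min(8, -2, -2, 10) = -2
H (Player 1): max(-15, -15, -2, 17) = 17
G (Player 2): min(17, 1, 7) = 1
Root (Player 1): max(-5, 1) = 1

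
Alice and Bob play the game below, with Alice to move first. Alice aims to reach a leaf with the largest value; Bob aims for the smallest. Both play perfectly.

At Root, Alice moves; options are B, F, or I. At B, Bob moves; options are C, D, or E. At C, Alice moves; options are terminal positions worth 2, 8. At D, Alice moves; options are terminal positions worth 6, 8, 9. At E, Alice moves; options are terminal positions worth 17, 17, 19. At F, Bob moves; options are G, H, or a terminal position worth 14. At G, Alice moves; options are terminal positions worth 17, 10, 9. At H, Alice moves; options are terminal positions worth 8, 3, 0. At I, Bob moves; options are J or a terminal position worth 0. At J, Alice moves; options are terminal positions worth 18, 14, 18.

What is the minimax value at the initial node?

C (Alice): max(2, 8) = 8
D (Alice): max(6, 8, 9) = 9
E (Alice): max(17, 17, 19) = 19
B (Bob): min(8, 9, 19) = 8
G (Alice): max(17, 10, 9) = 17
H (Alice): max(8, 3, 0) = 8
F (Bob): min(17, 8, 14) = 8
J (Alice): max(18, 14, 18) = 18
I (Bob): min(18, 0) = 0
Root (Alice): max(8, 8, 0) = 8

8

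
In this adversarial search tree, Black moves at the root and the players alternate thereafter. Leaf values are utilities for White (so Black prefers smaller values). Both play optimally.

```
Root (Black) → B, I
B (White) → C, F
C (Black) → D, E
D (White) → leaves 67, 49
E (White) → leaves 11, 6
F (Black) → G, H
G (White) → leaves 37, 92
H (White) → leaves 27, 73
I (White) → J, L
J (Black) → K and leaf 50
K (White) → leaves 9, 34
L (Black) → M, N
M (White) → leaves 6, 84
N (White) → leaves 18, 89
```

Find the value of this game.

73

D (White): max(67, 49) = 67
E (White): max(11, 6) = 11
C (Black): min(67, 11) = 11
G (White): max(37, 92) = 92
H (White): max(27, 73) = 73
F (Black): min(92, 73) = 73
B (White): max(11, 73) = 73
K (White): max(9, 34) = 34
J (Black): min(34, 50) = 34
M (White): max(6, 84) = 84
N (White): max(18, 89) = 89
L (Black): min(84, 89) = 84
I (White): max(34, 84) = 84
Root (Black): min(73, 84) = 73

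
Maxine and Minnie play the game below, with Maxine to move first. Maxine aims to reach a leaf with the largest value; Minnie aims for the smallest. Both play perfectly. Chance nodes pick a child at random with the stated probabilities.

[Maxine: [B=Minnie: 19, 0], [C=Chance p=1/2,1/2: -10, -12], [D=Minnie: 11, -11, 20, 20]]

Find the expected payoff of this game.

0

B (Minnie): min(19, 0) = 0
C (Chance): 1/2·-10 + 1/2·-12 = -11
D (Minnie): min(11, -11, 20, 20) = -11
Root (Maxine): max(0, -11, -11) = 0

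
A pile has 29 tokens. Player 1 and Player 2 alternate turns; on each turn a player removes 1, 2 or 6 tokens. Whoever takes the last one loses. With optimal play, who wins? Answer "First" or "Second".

Mark each pile size as W (mover wins) or L (mover loses):
i:   0  1  2  3  4  5  6  7  8  9 10 11 12 13 14 15 16 17 18 19 20 21 22 23 24 25 26 27 28 29
     W  L  W  W  L  W  W  W  L  W  W  L  W  W  W  L  W  W  L  W  W  W  L  W  W  L  W  W  W  L
Position 29 is L, so the second player wins.

Second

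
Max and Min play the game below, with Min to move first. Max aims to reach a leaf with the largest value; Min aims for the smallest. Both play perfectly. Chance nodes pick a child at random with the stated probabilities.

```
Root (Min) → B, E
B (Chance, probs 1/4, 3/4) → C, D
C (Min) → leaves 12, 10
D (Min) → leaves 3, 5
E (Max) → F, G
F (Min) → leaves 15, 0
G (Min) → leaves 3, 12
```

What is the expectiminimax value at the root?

C (Min): min(12, 10) = 10
D (Min): min(3, 5) = 3
B (Chance): 1/4·10 + 3/4·3 = 4.75
F (Min): min(15, 0) = 0
G (Min): min(3, 12) = 3
E (Max): max(0, 3) = 3
Root (Min): min(4.75, 3) = 3

3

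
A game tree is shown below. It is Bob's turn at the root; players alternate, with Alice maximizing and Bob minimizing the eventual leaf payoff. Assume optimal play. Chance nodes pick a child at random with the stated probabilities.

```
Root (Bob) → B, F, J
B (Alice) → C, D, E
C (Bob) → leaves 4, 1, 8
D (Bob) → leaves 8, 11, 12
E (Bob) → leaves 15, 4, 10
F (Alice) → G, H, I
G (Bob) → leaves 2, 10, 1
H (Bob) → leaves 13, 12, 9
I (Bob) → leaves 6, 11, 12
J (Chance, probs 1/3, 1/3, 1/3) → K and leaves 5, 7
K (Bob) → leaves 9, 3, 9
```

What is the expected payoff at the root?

C (Bob): min(4, 1, 8) = 1
D (Bob): min(8, 11, 12) = 8
E (Bob): min(15, 4, 10) = 4
B (Alice): max(1, 8, 4) = 8
G (Bob): min(2, 10, 1) = 1
H (Bob): min(13, 12, 9) = 9
I (Bob): min(6, 11, 12) = 6
F (Alice): max(1, 9, 6) = 9
K (Bob): min(9, 3, 9) = 3
J (Chance): 1/3·3 + 1/3·5 + 1/3·7 = 5
Root (Bob): min(8, 9, 5) = 5

5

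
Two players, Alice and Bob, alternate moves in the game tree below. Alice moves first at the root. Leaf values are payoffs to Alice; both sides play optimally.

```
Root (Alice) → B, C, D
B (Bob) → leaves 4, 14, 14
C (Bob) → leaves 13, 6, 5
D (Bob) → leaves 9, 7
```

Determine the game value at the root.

B (Bob): min(4, 14, 14) = 4
C (Bob): min(13, 6, 5) = 5
D (Bob): min(9, 7) = 7
Root (Alice): max(4, 5, 7) = 7

7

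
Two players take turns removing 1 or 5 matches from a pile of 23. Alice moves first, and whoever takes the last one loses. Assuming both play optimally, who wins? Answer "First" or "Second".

i:   0  1  2  3  4  5  6  7  8  9 10 11 12 13 14 15 16 17 18 19 20 21 22 23
     W  L  W  L  W  L  W  L  W  L  W  L  W  L  W  L  W  L  W  L  W  L  W  L
Position 23 is L, so the second player wins.

Second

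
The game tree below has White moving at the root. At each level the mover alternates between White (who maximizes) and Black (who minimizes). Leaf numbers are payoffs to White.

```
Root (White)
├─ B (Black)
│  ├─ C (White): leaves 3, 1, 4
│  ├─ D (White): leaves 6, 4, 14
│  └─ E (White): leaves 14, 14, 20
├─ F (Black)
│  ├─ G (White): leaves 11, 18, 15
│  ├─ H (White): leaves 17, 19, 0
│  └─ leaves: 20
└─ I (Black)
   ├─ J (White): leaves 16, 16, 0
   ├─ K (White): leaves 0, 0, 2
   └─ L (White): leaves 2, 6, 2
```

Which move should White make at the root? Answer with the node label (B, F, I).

F

C (White): max(3, 1, 4) = 4
D (White): max(6, 4, 14) = 14
E (White): max(14, 14, 20) = 20
B (Black): min(4, 14, 20) = 4
G (White): max(11, 18, 15) = 18
H (White): max(17, 19, 0) = 19
F (Black): min(18, 19, 20) = 18
J (White): max(16, 16, 0) = 16
K (White): max(0, 0, 2) = 2
L (White): max(2, 6, 2) = 6
I (Black): min(16, 2, 6) = 2
Root (White): max(4, 18, 2) = 18
White picks the child with the highest value: F (value 18).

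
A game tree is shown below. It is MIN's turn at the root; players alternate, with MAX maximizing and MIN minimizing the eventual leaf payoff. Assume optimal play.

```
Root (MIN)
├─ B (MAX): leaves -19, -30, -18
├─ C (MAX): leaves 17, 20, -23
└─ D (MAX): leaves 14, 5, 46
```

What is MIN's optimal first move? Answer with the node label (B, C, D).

B (MAX): max(-19, -30, -18) = -18
C (MAX): max(17, 20, -23) = 20
D (MAX): max(14, 5, 46) = 46
Root (MIN): min(-18, 20, 46) = -18
MIN picks the child with the lowest value: B (value -18).

B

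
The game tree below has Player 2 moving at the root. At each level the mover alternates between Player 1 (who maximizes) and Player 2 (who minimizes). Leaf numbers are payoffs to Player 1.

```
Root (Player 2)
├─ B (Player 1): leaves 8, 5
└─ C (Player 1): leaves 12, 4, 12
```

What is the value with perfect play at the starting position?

8

B (Player 1): max(8, 5) = 8
C (Player 1): max(12, 4, 12) = 12
Root (Player 2): min(8, 12) = 8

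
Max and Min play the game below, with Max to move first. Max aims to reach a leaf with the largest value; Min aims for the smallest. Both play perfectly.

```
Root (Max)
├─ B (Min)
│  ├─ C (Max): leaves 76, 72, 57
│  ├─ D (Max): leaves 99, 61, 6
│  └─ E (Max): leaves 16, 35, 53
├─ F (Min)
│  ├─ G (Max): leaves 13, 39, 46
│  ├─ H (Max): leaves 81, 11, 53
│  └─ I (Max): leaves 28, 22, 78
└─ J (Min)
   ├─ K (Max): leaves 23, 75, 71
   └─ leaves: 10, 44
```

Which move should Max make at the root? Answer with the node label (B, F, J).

B

C (Max): max(76, 72, 57) = 76
D (Max): max(99, 61, 6) = 99
E (Max): max(16, 35, 53) = 53
B (Min): min(76, 99, 53) = 53
G (Max): max(13, 39, 46) = 46
H (Max): max(81, 11, 53) = 81
I (Max): max(28, 22, 78) = 78
F (Min): min(46, 81, 78) = 46
K (Max): max(23, 75, 71) = 75
J (Min): min(75, 10, 44) = 10
Root (Max): max(53, 46, 10) = 53
Max picks the child with the highest value: B (value 53).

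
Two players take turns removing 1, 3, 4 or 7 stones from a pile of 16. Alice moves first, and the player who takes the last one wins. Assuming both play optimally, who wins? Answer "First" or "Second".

W/L table (W = player to move can force a win):
i:   0  1  2  3  4  5  6  7  8  9 10 11 12 13 14 15 16
     L  W  L  W  W  W  W  W  L  W  L  W  W  W  W  W  L
Position 16 is L, so the second player wins.

Second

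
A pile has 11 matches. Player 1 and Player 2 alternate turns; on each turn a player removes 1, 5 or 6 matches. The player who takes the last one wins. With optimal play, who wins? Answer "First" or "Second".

Positions where the player to move wins (W) vs loses (L):
i:   0  1  2  3  4  5  6  7  8  9 10 11
     L  W  L  W  L  W  W  W  W  W  W  L
Position 11 is L, so the second player wins.

Second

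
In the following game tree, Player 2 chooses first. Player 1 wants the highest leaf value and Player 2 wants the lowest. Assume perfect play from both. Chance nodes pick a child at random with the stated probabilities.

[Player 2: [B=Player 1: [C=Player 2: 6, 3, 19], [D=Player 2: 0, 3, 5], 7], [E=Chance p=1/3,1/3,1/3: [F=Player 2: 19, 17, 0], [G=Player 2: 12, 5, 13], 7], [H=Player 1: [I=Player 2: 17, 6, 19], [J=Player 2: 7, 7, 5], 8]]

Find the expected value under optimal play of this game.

4

C (Player 2): min(6, 3, 19) = 3
D (Player 2): min(0, 3, 5) = 0
B (Player 1): max(3, 0, 7) = 7
F (Player 2): min(19, 17, 0) = 0
G (Player 2): min(12, 5, 13) = 5
E (Chance): 1/3·0 + 1/3·5 + 1/3·7 = 4
I (Player 2): min(17, 6, 19) = 6
J (Player 2): min(7, 7, 5) = 5
H (Player 1): max(6, 5, 8) = 8
Root (Player 2): min(7, 4, 8) = 4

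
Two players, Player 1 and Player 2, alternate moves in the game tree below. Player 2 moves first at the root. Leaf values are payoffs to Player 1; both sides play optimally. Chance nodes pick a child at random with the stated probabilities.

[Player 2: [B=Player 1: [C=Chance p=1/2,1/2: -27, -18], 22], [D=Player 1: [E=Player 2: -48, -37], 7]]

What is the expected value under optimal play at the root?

7

C (Chance): 1/2·-27 + 1/2·-18 = -22.5
B (Player 1): max(-22.5, 22) = 22
E (Player 2): min(-48, -37) = -48
D (Player 1): max(-48, 7) = 7
Root (Player 2): min(22, 7) = 7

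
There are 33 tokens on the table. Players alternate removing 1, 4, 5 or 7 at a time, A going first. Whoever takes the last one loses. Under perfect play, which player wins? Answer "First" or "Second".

Compute winning (W) and losing (L) positions by backward induction:
i:   0  1  2  3  4  5  6  7  8  9 10 11 12 13 14 15 16 17 18 19 20 21 22 23 24 25 26 27 28 29 30 31 32 33
     W  L  W  L  W  W  W  W  W  L  W  L  W  W  W  W  W  L  W  L  W  W  W  W  W  L  W  L  W  W  W  W  W  L
Position 33 is L, so the second player wins.

Second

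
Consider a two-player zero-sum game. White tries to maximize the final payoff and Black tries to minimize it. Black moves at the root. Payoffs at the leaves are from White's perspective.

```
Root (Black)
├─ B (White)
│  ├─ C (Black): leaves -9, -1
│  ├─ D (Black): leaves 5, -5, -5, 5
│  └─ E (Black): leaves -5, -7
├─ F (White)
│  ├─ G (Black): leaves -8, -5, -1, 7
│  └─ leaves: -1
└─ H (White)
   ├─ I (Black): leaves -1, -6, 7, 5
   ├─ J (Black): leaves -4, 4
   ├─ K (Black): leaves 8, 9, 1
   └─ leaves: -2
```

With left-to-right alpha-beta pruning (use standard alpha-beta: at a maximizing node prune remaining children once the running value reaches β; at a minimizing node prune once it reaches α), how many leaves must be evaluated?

18

C [α=-∞,β=+∞]: v=-9
D [α=-9,β=+∞]: v=-5
E [α=-5,β=+∞]: v=-5 after child 1 ≤ α → α-cutoff, skip 1
B [α=-∞,β=+∞]: v=-5
G [α=-∞,β=-5]: v=-8
F [α=-∞,β=-5]: v=-1
I [α=-∞,β=-5]: v=-6
J [α=-6,β=-5]: v=-4
H [α=-∞,β=-5]: v=-4 after child 2 ≥ β → β-cutoff, skip 2
Root [α=-∞,β=+∞]: v=-5
Leaves evaluated: 18 of 23.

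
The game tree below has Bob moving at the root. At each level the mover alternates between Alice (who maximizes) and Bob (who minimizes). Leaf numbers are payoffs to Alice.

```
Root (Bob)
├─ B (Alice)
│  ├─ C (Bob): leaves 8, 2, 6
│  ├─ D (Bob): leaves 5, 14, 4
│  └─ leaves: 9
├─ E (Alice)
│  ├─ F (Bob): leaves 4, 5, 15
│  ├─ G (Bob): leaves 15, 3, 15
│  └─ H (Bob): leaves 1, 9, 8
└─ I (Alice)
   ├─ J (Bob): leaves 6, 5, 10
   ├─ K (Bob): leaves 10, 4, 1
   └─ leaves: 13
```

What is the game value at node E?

4

F: min(4, 5, 15) = 4
G: min(15, 3, 15) = 3
H: min(1, 9, 8) = 1
E: max(4, 3, 1) = 4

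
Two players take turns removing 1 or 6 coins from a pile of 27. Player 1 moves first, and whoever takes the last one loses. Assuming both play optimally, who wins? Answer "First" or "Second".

First

Positions where the player to move wins (W) vs loses (L):
i:   0  1  2  3  4  5  6  7  8  9 10 11 12 13 14 15 16 17 18 19 20 21 22 23 24 25 26 27
     W  L  W  L  W  L  W  W  L  W  L  W  L  W  W  L  W  L  W  L  W  W  L  W  L  W  L  W
Position 27 is W, so the first player wins.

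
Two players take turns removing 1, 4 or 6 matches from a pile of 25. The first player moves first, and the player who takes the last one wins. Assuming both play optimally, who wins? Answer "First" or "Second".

i:   0  1  2  3  4  5  6  7  8  9 10 11 12 13 14 15 16 17 18 19 20 21 22 23 24 25
     L  W  L  W  W  L  W  L  W  W  L  W  L  W  W  L  W  L  W  W  L  W  L  W  W  L
Position 25 is L, so the second player wins.

Second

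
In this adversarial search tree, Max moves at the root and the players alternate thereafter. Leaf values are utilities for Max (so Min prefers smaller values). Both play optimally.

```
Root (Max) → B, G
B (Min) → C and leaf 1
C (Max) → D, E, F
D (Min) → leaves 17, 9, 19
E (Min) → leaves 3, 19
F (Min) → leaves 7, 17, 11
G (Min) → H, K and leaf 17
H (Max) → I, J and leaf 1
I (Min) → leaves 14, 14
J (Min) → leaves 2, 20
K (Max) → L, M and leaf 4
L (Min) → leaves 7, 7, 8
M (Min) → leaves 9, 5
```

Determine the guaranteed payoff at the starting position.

7

D (Min): min(17, 9, 19) = 9
E (Min): min(3, 19) = 3
F (Min): min(7, 17, 11) = 7
C (Max): max(9, 3, 7) = 9
B (Min): min(9, 1) = 1
I (Min): min(14, 14) = 14
J (Min): min(2, 20) = 2
H (Max): max(14, 2, 1) = 14
L (Min): min(7, 7, 8) = 7
M (Min): min(9, 5) = 5
K (Max): max(7, 5, 4) = 7
G (Min): min(14, 7, 17) = 7
Root (Max): max(1, 7) = 7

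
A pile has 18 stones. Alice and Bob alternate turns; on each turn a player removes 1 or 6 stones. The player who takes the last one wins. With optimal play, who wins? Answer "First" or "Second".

Compute winning (W) and losing (L) positions by backward induction:
i:   0  1  2  3  4  5  6  7  8  9 10 11 12 13 14 15 16 17 18
     L  W  L  W  L  W  W  L  W  L  W  L  W  W  L  W  L  W  L
Position 18 is L, so the second player wins.

Second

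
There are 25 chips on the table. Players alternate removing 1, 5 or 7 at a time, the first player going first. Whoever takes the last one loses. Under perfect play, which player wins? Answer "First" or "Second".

Second

Mark each pile size as W (mover wins) or L (mover loses):
i:   0  1  2  3  4  5  6  7  8  9 10 11 12 13 14 15 16 17 18 19 20 21 22 23 24 25
     W  L  W  L  W  L  W  L  W  L  W  L  W  L  W  L  W  L  W  L  W  L  W  L  W  L
Position 25 is L, so the second player wins.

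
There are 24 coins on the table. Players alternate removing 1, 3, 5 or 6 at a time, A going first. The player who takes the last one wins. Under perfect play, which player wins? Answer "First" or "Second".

Mark each pile size as W (mover wins) or L (mover loses):
i:   0  1  2  3  4  5  6  7  8  9 10 11 12 13 14 15 16 17 18 19 20 21 22 23 24
     L  W  L  W  L  W  W  W  W  W  W  L  W  L  W  L  W  W  W  W  W  W  L  W  L
Position 24 is L, so the second player wins.

Second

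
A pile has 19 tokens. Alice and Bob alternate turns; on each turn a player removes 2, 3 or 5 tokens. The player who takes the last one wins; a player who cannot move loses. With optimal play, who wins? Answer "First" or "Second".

First

W/L table (W = player to move can force a win):
i:   0  1  2  3  4  5  6  7  8  9 10 11 12 13 14 15 16 17 18 19
     L  L  W  W  W  W  W  L  L  W  W  W  W  W  L  L  W  W  W  W
Position 19 is W, so the first player wins.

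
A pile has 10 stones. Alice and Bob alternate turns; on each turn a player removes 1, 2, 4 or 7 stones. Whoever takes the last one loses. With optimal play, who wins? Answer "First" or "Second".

i:   0  1  2  3  4  5  6  7  8  9 10
     W  L  W  W  L  W  W  L  W  W  L
Position 10 is L, so the second player wins.

Second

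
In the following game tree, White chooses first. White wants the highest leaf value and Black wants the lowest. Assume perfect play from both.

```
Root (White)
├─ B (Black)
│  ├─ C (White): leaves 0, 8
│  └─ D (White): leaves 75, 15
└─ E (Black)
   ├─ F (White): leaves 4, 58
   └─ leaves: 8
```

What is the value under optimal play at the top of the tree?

8

C (White): max(0, 8) = 8
D (White): max(75, 15) = 75
B (Black): min(8, 75) = 8
F (White): max(4, 58) = 58
E (Black): min(58, 8) = 8
Root (White): max(8, 8) = 8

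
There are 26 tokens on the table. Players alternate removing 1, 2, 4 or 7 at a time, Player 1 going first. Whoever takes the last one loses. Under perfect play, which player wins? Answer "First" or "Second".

Mark each pile size as W (mover wins) or L (mover loses):
i:   0  1  2  3  4  5  6  7  8  9 10 11 12 13 14 15 16 17 18 19 20 21 22 23 24 25 26
     W  L  W  W  L  W  W  L  W  W  L  W  W  L  W  W  L  W  W  L  W  W  L  W  W  L  W
Position 26 is W, so the first player wins.

First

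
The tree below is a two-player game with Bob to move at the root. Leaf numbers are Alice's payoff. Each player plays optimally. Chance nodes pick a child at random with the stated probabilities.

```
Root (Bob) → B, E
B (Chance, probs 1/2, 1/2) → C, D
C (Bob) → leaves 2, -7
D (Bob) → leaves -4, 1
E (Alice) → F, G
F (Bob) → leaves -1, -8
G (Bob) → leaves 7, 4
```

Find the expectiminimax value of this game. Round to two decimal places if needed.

C (Bob): min(2, -7) = -7
D (Bob): min(-4, 1) = -4
B (Chance): 1/2·-7 + 1/2·-4 = -5.5
F (Bob): min(-1, -8) = -8
G (Bob): min(7, 4) = 4
E (Alice): max(-8, 4) = 4
Root (Bob): min(-5.5, 4) = -5.5

-5.5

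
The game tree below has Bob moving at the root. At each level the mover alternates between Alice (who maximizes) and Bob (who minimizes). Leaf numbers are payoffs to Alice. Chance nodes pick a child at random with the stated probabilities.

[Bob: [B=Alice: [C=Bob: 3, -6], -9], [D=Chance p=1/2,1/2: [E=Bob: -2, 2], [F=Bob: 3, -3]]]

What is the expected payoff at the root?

C (Bob): min(3, -6) = -6
B (Alice): max(-6, -9) = -6
E (Bob): min(-2, 2) = -2
F (Bob): min(3, -3) = -3
D (Chance): 1/2·-2 + 1/2·-3 = -2.5
Root (Bob): min(-6, -2.5) = -6

-6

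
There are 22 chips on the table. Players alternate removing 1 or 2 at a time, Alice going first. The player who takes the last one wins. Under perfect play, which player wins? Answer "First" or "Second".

Compute winning (W) and losing (L) positions by backward induction:
i:   0  1  2  3  4  5  6  7  8  9 10 11 12 13 14 15 16 17 18 19 20 21 22
     L  W  W  L  W  W  L  W  W  L  W  W  L  W  W  L  W  W  L  W  W  L  W
Position 22 is W, so the first player wins.

First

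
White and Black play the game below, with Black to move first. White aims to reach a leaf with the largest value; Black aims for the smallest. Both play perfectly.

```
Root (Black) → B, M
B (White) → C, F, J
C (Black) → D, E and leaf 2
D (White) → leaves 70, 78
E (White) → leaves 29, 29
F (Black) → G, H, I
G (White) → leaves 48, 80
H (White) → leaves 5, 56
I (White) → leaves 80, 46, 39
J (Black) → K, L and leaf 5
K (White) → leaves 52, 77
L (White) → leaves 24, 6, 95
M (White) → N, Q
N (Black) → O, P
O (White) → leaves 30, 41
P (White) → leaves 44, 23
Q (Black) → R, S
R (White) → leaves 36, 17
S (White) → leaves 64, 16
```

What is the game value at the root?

D (White): max(70, 78) = 78
E (White): max(29, 29) = 29
C (Black): min(78, 29, 2) = 2
G (White): max(48, 80) = 80
H (White): max(5, 56) = 56
I (White): max(80, 46, 39) = 80
F (Black): min(80, 56, 80) = 56
K (White): max(52, 77) = 77
L (White): max(24, 6, 95) = 95
J (Black): min(77, 95, 5) = 5
B (White): max(2, 56, 5) = 56
O (White): max(30, 41) = 41
P (White): max(44, 23) = 44
N (Black): min(41, 44) = 41
R (White): max(36, 17) = 36
S (White): max(64, 16) = 64
Q (Black): min(36, 64) = 36
M (White): max(41, 36) = 41
Root (Black): min(56, 41) = 41

41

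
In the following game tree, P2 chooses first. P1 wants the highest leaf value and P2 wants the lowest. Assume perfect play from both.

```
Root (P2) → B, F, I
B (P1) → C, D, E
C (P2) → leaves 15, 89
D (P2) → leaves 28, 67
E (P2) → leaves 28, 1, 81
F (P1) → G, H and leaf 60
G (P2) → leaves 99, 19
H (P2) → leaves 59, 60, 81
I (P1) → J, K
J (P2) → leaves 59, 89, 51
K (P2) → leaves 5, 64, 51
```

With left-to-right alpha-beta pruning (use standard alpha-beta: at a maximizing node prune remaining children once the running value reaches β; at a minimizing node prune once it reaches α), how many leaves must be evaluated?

C [α=-∞,β=+∞]: v=15
D [α=15,β=+∞]: v=28
E [α=28,β=+∞]: v=28 after child 1 ≤ α → α-cutoff, skip 2
B [α=-∞,β=+∞]: v=28
G [α=-∞,β=28]: v=19
H [α=19,β=28]: v=59
F [α=-∞,β=28]: v=59 after child 2 ≥ β → β-cutoff, skip 1
J [α=-∞,β=28]: v=51
I [α=-∞,β=28]: v=51 after child 1 ≥ β → β-cutoff, skip 1
Root [α=-∞,β=+∞]: v=28
Leaves evaluated: 13 of 19.

13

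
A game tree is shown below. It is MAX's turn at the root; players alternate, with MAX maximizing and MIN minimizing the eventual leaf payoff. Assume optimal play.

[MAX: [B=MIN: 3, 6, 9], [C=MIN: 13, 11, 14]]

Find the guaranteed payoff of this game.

B (MIN): min(3, 6, 9) = 3
C (MIN): min(13, 11, 14) = 11
Root (MAX): max(3, 11) = 11

11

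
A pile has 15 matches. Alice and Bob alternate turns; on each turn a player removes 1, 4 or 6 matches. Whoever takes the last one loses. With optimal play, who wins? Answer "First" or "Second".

Mark each pile size as W (mover wins) or L (mover loses):
i:   0  1  2  3  4  5  6  7  8  9 10 11 12 13 14 15
     W  L  W  L  W  W  L  W  L  W  W  L  W  L  W  W
Position 15 is W, so the first player wins.

First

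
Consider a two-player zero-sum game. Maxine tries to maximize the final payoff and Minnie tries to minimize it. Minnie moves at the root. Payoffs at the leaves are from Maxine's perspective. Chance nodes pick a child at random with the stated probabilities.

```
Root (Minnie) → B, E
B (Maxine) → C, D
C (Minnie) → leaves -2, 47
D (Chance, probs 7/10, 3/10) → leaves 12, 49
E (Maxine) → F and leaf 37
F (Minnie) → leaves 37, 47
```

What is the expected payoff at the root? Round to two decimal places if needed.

C (Minnie): min(-2, 47) = -2
D (Chance): 7/10·12 + 3/10·49 = 23.1
B (Maxine): max(-2, 23.1) = 23.1
F (Minnie): min(37, 47) = 37
E (Maxine): max(37, 37) = 37
Root (Minnie): min(23.1, 37) = 23.1

23.1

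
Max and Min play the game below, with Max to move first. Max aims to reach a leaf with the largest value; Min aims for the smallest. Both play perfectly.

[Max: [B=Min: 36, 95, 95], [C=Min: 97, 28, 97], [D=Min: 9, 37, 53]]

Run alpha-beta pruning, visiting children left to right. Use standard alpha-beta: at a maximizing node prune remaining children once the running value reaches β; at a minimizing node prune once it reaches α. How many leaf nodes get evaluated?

B [α=-∞,β=+∞]: v=36
C [α=36,β=+∞]: v=28 after child 2 ≤ α → α-cutoff, skip 1
D [α=36,β=+∞]: v=9 after child 1 ≤ α → α-cutoff, skip 2
Root [α=-∞,β=+∞]: v=36
Leaves evaluated: 6 of 9.

6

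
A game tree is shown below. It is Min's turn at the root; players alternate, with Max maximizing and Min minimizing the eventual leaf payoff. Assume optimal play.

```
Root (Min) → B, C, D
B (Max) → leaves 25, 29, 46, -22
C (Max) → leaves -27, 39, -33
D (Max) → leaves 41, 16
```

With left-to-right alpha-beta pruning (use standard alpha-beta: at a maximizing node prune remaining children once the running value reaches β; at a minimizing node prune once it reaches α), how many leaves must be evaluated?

8

B [α=-∞,β=+∞]: v=46
C [α=-∞,β=46]: v=39
D [α=-∞,β=39]: v=41 after child 1 ≥ β → β-cutoff, skip 1
Root [α=-∞,β=+∞]: v=39
Leaves evaluated: 8 of 9.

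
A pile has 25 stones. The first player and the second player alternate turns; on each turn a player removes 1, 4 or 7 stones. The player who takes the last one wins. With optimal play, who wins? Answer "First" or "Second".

First

Mark each pile size as W (mover wins) or L (mover loses):
i:   0  1  2  3  4  5  6  7  8  9 10 11 12 13 14 15 16 17 18 19 20 21 22 23 24 25
     L  W  L  W  W  L  W  W  L  W  L  W  W  L  W  W  L  W  L  W  W  L  W  W  L  W
Position 25 is W, so the first player wins.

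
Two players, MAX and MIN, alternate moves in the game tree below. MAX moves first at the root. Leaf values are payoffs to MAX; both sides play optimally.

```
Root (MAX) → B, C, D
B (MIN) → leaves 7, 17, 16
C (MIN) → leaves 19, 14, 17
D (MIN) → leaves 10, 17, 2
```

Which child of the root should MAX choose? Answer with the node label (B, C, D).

B (MIN): min(7, 17, 16) = 7
C (MIN): min(19, 14, 17) = 14
D (MIN): min(10, 17, 2) = 2
Root (MAX): max(7, 14, 2) = 14
MAX picks the child with the highest value: C (value 14).

C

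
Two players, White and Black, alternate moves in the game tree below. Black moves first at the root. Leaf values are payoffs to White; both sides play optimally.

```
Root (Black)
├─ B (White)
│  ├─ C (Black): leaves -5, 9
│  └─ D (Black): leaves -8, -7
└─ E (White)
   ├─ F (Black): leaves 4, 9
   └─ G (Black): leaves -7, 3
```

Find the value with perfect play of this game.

-5

C (Black): min(-5, 9) = -5
D (Black): min(-8, -7) = -8
B (White): max(-5, -8) = -5
F (Black): min(4, 9) = 4
G (Black): min(-7, 3) = -7
E (White): max(4, -7) = 4
Root (Black): min(-5, 4) = -5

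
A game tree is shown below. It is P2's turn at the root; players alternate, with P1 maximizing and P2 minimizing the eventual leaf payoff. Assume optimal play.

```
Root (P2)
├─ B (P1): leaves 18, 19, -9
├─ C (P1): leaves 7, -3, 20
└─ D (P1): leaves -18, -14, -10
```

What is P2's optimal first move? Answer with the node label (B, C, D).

D

B (P1): max(18, 19, -9) = 19
C (P1): max(7, -3, 20) = 20
D (P1): max(-18, -14, -10) = -10
Root (P2): min(19, 20, -10) = -10
P2 picks the child with the lowest value: D (value -10).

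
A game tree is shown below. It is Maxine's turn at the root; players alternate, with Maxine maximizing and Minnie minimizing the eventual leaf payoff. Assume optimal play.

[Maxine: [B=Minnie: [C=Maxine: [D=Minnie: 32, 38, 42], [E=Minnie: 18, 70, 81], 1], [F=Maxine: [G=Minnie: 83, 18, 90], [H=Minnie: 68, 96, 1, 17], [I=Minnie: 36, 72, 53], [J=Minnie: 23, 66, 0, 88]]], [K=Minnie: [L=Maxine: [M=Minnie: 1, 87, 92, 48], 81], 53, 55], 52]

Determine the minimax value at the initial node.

D (Minnie): min(32, 38, 42) = 32
E (Minnie): min(18, 70, 81) = 18
C (Maxine): max(32, 18, 1) = 32
G (Minnie): min(83, 18, 90) = 18
H (Minnie): min(68, 96, 1, 17) = 1
I (Minnie): min(36, 72, 53) = 36
J (Minnie): min(23, 66, 0, 88) = 0
F (Maxine): max(18, 1, 36, 0) = 36
B (Minnie): min(32, 36) = 32
M (Minnie): min(1, 87, 92, 48) = 1
L (Maxine): max(1, 81) = 81
K (Minnie): min(81, 53, 55) = 53
Root (Maxine): max(32, 53, 52) = 53

53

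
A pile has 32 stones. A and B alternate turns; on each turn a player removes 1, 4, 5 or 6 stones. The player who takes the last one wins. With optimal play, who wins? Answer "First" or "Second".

Mark each pile size as W (mover wins) or L (mover loses):
i:   0  1  2  3  4  5  6  7  8  9 10 11 12 13 14 15 16 17 18 19 20 21 22 23 24 25 26 27 28 29 30 31 32
     L  W  L  W  W  W  W  W  W  L  W  L  W  W  W  W  W  W  L  W  L  W  W  W  W  W  W  L  W  L  W  W  W
Position 32 is W, so the first player wins.

First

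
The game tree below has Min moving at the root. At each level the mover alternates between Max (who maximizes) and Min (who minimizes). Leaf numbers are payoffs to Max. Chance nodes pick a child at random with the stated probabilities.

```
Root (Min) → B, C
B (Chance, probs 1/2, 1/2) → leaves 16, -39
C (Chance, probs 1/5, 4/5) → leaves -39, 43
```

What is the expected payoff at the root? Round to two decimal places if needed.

-11.5

B (Chance): 1/2·16 + 1/2·-39 = -11.5
C (Chance): 1/5·-39 + 4/5·43 = 26.6
Root (Min): min(-11.5, 26.6) = -11.5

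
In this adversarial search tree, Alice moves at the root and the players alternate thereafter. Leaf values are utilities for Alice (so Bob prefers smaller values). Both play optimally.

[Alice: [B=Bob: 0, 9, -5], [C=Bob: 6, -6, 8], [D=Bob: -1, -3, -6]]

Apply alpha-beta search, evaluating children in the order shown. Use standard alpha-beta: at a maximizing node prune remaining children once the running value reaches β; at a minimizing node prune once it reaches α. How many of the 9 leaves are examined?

8

B [α=-∞,β=+∞]: v=-5
C [α=-5,β=+∞]: v=-6 after child 2 ≤ α → α-cutoff, skip 1
D [α=-5,β=+∞]: v=-6
Root [α=-∞,β=+∞]: v=-5
Leaves evaluated: 8 of 9.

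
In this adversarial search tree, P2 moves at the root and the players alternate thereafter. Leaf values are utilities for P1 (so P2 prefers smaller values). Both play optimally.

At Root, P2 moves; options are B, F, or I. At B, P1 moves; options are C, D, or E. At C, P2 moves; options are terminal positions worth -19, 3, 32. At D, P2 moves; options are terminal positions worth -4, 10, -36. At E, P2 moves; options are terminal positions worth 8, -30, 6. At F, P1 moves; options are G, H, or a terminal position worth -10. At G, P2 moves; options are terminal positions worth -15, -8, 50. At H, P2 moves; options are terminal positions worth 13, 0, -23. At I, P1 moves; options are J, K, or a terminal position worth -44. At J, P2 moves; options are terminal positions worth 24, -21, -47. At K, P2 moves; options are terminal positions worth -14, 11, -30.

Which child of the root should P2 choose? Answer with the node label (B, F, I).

I

C (P2): min(-19, 3, 32) = -19
D (P2): min(-4, 10, -36) = -36
E (P2): min(8, -30, 6) = -30
B (P1): max(-19, -36, -30) = -19
G (P2): min(-15, -8, 50) = -15
H (P2): min(13, 0, -23) = -23
F (P1): max(-15, -23, -10) = -10
J (P2): min(24, -21, -47) = -47
K (P2): min(-14, 11, -30) = -30
I (P1): max(-47, -30, -44) = -30
Root (P2): min(-19, -10, -30) = -30
P2 picks the child with the lowest value: I (value -30).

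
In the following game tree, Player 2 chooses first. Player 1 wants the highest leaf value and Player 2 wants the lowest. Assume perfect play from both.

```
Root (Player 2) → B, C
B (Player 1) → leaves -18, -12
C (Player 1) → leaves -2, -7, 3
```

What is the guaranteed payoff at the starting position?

B (Player 1): max(-18, -12) = -12
C (Player 1): max(-2, -7, 3) = 3
Root (Player 2): min(-12, 3) = -12

-12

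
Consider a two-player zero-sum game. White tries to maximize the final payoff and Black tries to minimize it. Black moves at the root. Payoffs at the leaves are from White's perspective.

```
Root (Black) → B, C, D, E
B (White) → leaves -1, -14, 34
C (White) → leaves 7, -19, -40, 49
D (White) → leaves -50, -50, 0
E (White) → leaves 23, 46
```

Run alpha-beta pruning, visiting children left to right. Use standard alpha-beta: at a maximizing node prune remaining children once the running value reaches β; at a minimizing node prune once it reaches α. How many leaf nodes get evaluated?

11

B [α=-∞,β=+∞]: v=34
C [α=-∞,β=34]: v=49
D [α=-∞,β=34]: v=0
E [α=-∞,β=0]: v=23 after child 1 ≥ β → β-cutoff, skip 1
Root [α=-∞,β=+∞]: v=0
Leaves evaluated: 11 of 12.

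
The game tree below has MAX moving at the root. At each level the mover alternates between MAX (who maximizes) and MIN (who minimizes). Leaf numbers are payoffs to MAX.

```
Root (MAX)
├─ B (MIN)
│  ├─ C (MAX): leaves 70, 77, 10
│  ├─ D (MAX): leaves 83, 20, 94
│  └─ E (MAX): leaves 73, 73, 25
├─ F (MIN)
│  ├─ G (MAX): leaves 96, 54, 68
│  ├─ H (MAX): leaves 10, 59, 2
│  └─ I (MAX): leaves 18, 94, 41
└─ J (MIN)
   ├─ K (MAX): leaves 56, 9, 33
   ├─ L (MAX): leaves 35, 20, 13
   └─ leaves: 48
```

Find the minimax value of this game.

C (MAX): max(70, 77, 10) = 77
D (MAX): max(83, 20, 94) = 94
E (MAX): max(73, 73, 25) = 73
B (MIN): min(77, 94, 73) = 73
G (MAX): max(96, 54, 68) = 96
H (MAX): max(10, 59, 2) = 59
I (MAX): max(18, 94, 41) = 94
F (MIN): min(96, 59, 94) = 59
K (MAX): max(56, 9, 33) = 56
L (MAX): max(35, 20, 13) = 35
J (MIN): min(56, 35, 48) = 35
Root (MAX): max(73, 59, 35) = 73

73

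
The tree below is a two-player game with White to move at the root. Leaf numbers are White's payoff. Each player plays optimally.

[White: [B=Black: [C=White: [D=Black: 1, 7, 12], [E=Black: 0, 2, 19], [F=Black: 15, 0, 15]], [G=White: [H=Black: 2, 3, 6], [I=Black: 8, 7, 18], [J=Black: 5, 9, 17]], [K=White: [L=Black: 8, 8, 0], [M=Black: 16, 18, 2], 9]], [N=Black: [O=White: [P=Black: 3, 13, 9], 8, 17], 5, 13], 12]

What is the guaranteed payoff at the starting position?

12

D (Black): min(1, 7, 12) = 1
E (Black): min(0, 2, 19) = 0
F (Black): min(15, 0, 15) = 0
C (White): max(1, 0, 0) = 1
H (Black): min(2, 3, 6) = 2
I (Black): min(8, 7, 18) = 7
J (Black): min(5, 9, 17) = 5
G (White): max(2, 7, 5) = 7
L (Black): min(8, 8, 0) = 0
M (Black): min(16, 18, 2) = 2
K (White): max(0, 2, 9) = 9
B (Black): min(1, 7, 9) = 1
P (Black): min(3, 13, 9) = 3
O (White): max(3, 8, 17) = 17
N (Black): min(17, 5, 13) = 5
Root (White): max(1, 5, 12) = 12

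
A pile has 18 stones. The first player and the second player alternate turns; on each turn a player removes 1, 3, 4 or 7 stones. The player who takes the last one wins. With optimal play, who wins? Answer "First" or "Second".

Second

Compute winning (W) and losing (L) positions by backward induction:
i:   0  1  2  3  4  5  6  7  8  9 10 11 12 13 14 15 16 17 18
     L  W  L  W  W  W  W  W  L  W  L  W  W  W  W  W  L  W  L
Position 18 is L, so the second player wins.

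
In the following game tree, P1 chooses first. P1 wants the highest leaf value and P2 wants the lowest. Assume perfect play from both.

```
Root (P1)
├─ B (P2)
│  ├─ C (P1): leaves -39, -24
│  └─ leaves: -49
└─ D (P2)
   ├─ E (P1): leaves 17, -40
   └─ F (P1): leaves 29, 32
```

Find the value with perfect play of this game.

17

C (P1): max(-39, -24) = -24
B (P2): min(-24, -49) = -49
E (P1): max(17, -40) = 17
F (P1): max(29, 32) = 32
D (P2): min(17, 32) = 17
Root (P1): max(-49, 17) = 17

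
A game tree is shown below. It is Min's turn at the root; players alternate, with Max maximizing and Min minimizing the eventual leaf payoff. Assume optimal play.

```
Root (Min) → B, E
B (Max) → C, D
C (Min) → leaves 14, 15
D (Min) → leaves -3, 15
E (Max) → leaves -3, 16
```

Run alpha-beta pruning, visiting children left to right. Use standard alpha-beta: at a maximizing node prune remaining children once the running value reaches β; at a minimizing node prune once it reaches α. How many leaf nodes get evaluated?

5

C [α=-∞,β=+∞]: v=14
D [α=14,β=+∞]: v=-3 after child 1 ≤ α → α-cutoff, skip 1
B [α=-∞,β=+∞]: v=14
E [α=-∞,β=14]: v=16
Root [α=-∞,β=+∞]: v=14
Leaves evaluated: 5 of 6.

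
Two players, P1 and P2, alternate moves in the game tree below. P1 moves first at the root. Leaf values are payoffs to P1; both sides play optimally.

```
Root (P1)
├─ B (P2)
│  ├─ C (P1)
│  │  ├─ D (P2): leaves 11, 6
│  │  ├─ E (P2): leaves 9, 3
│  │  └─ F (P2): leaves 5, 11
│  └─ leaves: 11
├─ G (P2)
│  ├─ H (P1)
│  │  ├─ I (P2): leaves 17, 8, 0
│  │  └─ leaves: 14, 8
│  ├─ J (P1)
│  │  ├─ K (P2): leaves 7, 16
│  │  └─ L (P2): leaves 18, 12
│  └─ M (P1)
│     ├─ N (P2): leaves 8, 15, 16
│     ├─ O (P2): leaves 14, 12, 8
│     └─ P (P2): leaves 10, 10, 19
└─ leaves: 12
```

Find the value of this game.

12

D (P2): min(11, 6) = 6
E (P2): min(9, 3) = 3
F (P2): min(5, 11) = 5
C (P1): max(6, 3, 5) = 6
B (P2): min(6, 11) = 6
I (P2): min(17, 8, 0) = 0
H (P1): max(0, 14, 8) = 14
K (P2): min(7, 16) = 7
L (P2): min(18, 12) = 12
J (P1): max(7, 12) = 12
N (P2): min(8, 15, 16) = 8
O (P2): min(14, 12, 8) = 8
P (P2): min(10, 10, 19) = 10
M (P1): max(8, 8, 10) = 10
G (P2): min(14, 12, 10) = 10
Root (P1): max(6, 10, 12) = 12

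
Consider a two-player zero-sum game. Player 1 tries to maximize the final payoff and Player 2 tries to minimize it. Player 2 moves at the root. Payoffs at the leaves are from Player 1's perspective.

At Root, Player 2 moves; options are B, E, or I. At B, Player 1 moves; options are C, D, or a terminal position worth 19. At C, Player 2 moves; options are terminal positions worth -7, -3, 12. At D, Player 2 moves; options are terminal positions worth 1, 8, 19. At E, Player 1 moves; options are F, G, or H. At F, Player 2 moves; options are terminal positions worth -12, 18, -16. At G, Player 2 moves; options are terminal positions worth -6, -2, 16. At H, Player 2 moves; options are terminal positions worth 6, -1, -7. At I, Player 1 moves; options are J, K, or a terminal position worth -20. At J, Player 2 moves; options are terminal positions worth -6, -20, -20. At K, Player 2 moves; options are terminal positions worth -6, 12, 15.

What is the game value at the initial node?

C (Player 2): min(-7, -3, 12) = -7
D (Player 2): min(1, 8, 19) = 1
B (Player 1): max(-7, 1, 19) = 19
F (Player 2): min(-12, 18, -16) = -16
G (Player 2): min(-6, -2, 16) = -6
H (Player 2): min(6, -1, -7) = -7
E (Player 1): max(-16, -6, -7) = -6
J (Player 2): min(-6, -20, -20) = -20
K (Player 2): min(-6, 12, 15) = -6
I (Player 1): max(-20, -6, -20) = -6
Root (Player 2): min(19, -6, -6) = -6

-6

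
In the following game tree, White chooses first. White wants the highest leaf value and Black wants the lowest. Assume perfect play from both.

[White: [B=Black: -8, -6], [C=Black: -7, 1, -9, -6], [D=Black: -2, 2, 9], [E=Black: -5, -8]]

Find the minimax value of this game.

-2

B (Black): min(-8, -6) = -8
C (Black): min(-7, 1, -9, -6) = -9
D (Black): min(-2, 2, 9) = -2
E (Black): min(-5, -8) = -8
Root (White): max(-8, -9, -2, -8) = -2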